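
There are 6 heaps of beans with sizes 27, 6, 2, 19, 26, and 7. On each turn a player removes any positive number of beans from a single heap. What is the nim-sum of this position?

17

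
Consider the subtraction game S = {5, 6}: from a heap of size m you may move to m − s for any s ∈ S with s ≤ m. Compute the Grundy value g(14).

0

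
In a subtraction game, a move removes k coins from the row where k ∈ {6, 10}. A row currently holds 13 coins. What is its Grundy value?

Compute g(0), g(1), … for moves {6, 10}:
g(0) = mex{} = 0
g(1) = mex{} = 0
g(2) = mex{} = 0
g(3) = mex{} = 0
g(4) = mex{} = 0
g(5) = mex{} = 0
g(6) = mex{0} = 1
g(7) = mex{0} = 1
g(8) = mex{0} = 1
g(9) = mex{0} = 1
g(10) = mex{0} = 1
g(11) = mex{0} = 1
g(12) = mex{0,1} = 2
g(13) = mex{0,1} = 2
So g(13) = 2.

2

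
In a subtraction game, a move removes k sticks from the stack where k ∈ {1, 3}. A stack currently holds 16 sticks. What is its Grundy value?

0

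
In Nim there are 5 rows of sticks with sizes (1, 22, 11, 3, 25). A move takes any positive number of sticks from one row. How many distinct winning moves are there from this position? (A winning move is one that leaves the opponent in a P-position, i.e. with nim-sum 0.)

Compute the nim-sum pairwise:
1 XOR 22 = 23
23 XOR 11 = 28
28 XOR 3 = 31
31 XOR 25 = 6
The overall nim-sum is X = 6. A row of size p has a winning move iff p XOR X < p (reduce it to p XOR X).
  1: 1 XOR 6 = 7 ≥ 1 — no move.
  22: 22 XOR 6 = 16 < 22 — winning move (to 16).
  11: 11 XOR 6 = 13 ≥ 11 — no move.
  3: 3 XOR 6 = 5 ≥ 3 — no move.
  25: 25 XOR 6 = 31 ≥ 25 — no move.
That gives 1 winning move.

1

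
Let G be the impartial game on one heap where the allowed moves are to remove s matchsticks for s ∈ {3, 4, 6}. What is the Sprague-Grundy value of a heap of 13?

1

Grundy values for subtraction set {3, 4, 6}:
k:     0  1  2  3  4  5  6  7  8  9 10 11 12 13
g(k):  0  0  0  1  1  1  2  2  2  0  0  0  1  1
So g(13) = 1.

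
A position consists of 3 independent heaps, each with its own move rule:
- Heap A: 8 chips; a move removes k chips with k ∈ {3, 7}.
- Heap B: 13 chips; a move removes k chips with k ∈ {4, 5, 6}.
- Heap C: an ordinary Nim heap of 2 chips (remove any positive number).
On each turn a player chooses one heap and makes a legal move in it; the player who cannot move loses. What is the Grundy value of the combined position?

Grundy values for heap A (subtraction set {3, 7}):
k:     0  1  2  3  4  5  6  7  8
g(k):  0  0  0  1  1  1  0  2  2
So g(8) = 2.
Grundy values for heap B (subtraction set {4, 5, 6}):
k:     0  1  2  3  4  5  6  7  8  9 10 11 12 13
g(k):  0  0  0  0  1  1  1  1  2  2  0  0  0  0
So g(13) = 0.
Heap C is a plain Nim heap of size 2, so its Grundy value is 2.
The value of a disjunctive sum is the nim-sum of the parts.
Combined value = 2 ⊕ 0 ⊕ 2 = 0.

0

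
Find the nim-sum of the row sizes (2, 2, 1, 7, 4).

2

Compute the nim-sum pairwise:
2 ^ 2 = 0
0 ^ 1 = 1
1 ^ 7 = 6
6 ^ 4 = 2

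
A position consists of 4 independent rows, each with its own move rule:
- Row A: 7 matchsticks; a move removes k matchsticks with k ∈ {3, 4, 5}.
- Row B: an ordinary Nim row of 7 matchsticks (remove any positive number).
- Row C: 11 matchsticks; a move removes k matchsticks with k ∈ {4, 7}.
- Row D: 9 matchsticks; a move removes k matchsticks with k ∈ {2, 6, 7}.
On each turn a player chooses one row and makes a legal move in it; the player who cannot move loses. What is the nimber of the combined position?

5

Build the Grundy sequence for row A with g(k) = mex{g(k−s) : s ∈ {3, 4, 5}, s ≤ k}:
k:     0  1  2  3  4  5  6  7
g(k):  0  0  0  1  1  1  2  2
So g(7) = 2.
Row B is a plain Nim row of size 7, so its Grundy value is 7.
For row C, compute g(0), g(1), … with moves {4, 7}:
k:     0  1  2  3  4  5  6  7  8  9 10 11
g(k):  0  0  0  0  1  1  1  1  2  2  2  0
So g(11) = 0.
Build the Grundy sequence for row D with g(k) = mex{g(k−s) : s ∈ {2, 6, 7}, s ≤ k}:
g(0) = mex{} = 0
g(1) = mex{} = 0
g(2) = mex{0} = 1
g(3) = mex{0} = 1
g(4) = mex{1} = 0
g(5) = mex{1} = 0
g(6) = mex{0} = 1
g(7) = mex{0} = 1
g(8) = mex{0,1} = 2
g(9) = mex{1} = 0
So g(9) = 0.
By the Sprague-Grundy theorem, the Grundy value of a sum of independent games is the XOR of the component values.
Combined value = 2 XOR 7 XOR 0 XOR 0 = 5.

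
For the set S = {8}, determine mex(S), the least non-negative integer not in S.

0

0 is not in the set, so the mex is 0.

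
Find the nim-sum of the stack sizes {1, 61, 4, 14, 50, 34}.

38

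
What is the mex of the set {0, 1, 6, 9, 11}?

The values 0, 1 are all present; 2 is the first non-negative integer missing from the set.

2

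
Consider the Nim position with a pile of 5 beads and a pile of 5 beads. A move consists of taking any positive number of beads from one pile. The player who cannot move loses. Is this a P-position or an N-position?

P-position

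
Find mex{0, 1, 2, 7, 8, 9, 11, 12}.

3

The values 0, 1, 2 are all present; 3 is the first non-negative integer missing from the set.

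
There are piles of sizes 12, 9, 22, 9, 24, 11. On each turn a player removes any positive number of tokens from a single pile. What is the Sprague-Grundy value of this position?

Bitwise XOR of the heap sizes:
  01100  (12)
  01001  (9)
  10110  (22)
  01001  (9)
  11000  (24)
  01011  (11)
  -----
  01001  (9)

9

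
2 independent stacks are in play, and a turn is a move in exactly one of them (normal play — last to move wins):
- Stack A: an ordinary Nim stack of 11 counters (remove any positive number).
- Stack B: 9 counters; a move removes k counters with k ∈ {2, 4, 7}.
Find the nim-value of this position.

Stack A is a plain Nim stack of size 11, so its Grundy value is 11.
Grundy values for stack B (subtraction set {2, 4, 7}):
g(0) = mex{} = 0
g(1) = mex{} = 0
g(2) = mex{0} = 1
g(3) = mex{0} = 1
g(4) = mex{0,1} = 2
g(5) = mex{0,1} = 2
g(6) = mex{1,2} = 0
g(7) = mex{0,1,2} = 3
g(8) = mex{0,2} = 1
g(9) = mex{1,2,3} = 0
So g(9) = 0.
The value of a disjunctive sum is the nim-sum of the parts.
Combined value = 11 ⊕ 0 = 11.

11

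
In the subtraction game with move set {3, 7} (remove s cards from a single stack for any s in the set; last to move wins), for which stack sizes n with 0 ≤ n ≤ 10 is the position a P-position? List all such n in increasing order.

0, 1, 2, 6, 10

Compute g(0), g(1), … for moves {3, 7}:
k:     0  1  2  3  4  5  6  7  8  9 10
g(k):  0  0  0  1  1  1  0  2  2  1  0
The P-positions (g = 0) in 0..10 are 0, 1, 2, 6, 10.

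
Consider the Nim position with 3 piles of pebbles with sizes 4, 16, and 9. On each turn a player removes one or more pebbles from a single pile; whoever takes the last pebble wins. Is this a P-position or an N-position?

Nim-sum: 4 ^ 16 ^ 9 = 29.
The nim-sum is 29 ≠ 0, so this is an N-position: the player to move can win.

N-position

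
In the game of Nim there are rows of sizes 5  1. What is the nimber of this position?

4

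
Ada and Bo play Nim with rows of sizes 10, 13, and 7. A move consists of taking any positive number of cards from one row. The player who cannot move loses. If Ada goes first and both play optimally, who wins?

Nim-sum: 10 XOR 13 XOR 7 = 0.
The nim-sum is 0, so this is a P-position: the player to move is in a losing position under optimal play; Ada is about to move from it and so loses — Bo wins.

Bo wins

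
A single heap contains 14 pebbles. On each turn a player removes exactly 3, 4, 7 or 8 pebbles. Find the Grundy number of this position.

1

Grundy values for subtraction set {3, 4, 7, 8}:
g(0) = mex{} = 0
g(1) = mex{} = 0
g(2) = mex{} = 0
g(3) = mex{0} = 1
g(4) = mex{0} = 1
g(5) = mex{0} = 1
g(6) = mex{0,1} = 2
g(7) = mex{0,1} = 2
g(8) = mex{0,1} = 2
g(9) = mex{0,1,2} = 3
g(10) = mex{0,1,2} = 3
g(11) = mex{1,2} = 0
g(12) = mex{1,2,3} = 0
g(13) = mex{1,2,3} = 0
g(14) = mex{0,2,3} = 1
So g(14) = 1.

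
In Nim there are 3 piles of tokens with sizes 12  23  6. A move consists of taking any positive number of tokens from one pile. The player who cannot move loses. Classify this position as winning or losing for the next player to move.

Write each in binary and XOR column by column:
  01100  (12)
  10111  (23)
  00110  (6)
  -----
  11101  (29)
The nim-sum is 29 ≠ 0, so this is an N-position: the player to move can win.

Winning position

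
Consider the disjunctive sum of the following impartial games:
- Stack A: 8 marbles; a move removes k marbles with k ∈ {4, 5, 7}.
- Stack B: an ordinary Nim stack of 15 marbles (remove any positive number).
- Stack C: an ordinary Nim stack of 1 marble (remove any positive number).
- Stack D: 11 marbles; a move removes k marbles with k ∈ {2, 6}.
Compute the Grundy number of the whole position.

13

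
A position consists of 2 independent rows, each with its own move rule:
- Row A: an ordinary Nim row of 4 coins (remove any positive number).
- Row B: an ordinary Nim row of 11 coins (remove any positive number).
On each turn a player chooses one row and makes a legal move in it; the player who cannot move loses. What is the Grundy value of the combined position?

Row A is a plain Nim row of size 4, so its Grundy value is 4.
Row B is a plain Nim row of size 11, so its Grundy value is 11.
By the Sprague-Grundy theorem, the Grundy value of a sum of independent games is the XOR of the component values.
Combined value = 4 ⊕ 11 = 15.

15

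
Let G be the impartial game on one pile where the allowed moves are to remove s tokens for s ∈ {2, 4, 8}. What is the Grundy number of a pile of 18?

0

Build the Grundy sequence with g(k) = mex{g(k−s) : s ∈ {2, 4, 8}, s ≤ k}:
k:     0  1  2  3  4  5  6  7  8  9 10 11 12 13 14 15 16 17 18
g(k):  0  0  1  1  2  2  0  0  1  1  2  2  0  0  1  1  2  2  0
So g(18) = 0.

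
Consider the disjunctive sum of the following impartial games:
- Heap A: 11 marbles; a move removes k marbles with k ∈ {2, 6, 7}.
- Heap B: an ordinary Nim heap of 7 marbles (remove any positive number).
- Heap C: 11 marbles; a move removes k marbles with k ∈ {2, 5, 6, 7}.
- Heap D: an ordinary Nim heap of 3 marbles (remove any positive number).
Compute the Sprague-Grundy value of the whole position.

Grundy values for heap A (subtraction set {2, 6, 7}):
k:     0  1  2  3  4  5  6  7  8  9 10 11
g(k):  0  0  1  1  0  0  1  1  2  0  3  1
So g(11) = 1.
Heap B is a plain Nim heap of size 7, so its Grundy value is 7.
For heap C, compute g(0), g(1), … with moves {2, 5, 6, 7}:
g(0) = mex{} = 0
g(1) = mex{} = 0
g(2) = mex{0} = 1
g(3) = mex{0} = 1
g(4) = mex{1} = 0
g(5) = mex{0,1} = 2
g(6) = mex{0} = 1
g(7) = mex{0,1,2} = 3
g(8) = mex{0,1} = 2
g(9) = mex{0,1,3} = 2
g(10) = mex{0,1,2} = 3
g(11) = mex{0,1,2} = 3
So g(11) = 3.
Heap D is a plain Nim heap of size 3, so its Grundy value is 3.
The value of a disjunctive sum is the nim-sum of the parts.
Combined value = 1 ⊕ 7 ⊕ 3 ⊕ 3 = 6.

6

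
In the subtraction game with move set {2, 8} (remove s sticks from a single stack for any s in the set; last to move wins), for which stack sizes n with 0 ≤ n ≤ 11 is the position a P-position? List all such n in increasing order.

0, 1, 4, 5, 10, 11

Grundy values for subtraction set {2, 8}:
k:     0  1  2  3  4  5  6  7  8  9 10 11
g(k):  0  0  1  1  0  0  1  1  2  2  0  0
The P-positions (g = 0) in 0..11 are 0, 1, 4, 5, 10, 11.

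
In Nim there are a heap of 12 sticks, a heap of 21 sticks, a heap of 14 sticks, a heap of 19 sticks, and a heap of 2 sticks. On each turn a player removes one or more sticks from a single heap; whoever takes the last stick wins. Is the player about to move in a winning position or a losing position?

Compute the nim-sum pairwise:
12 ^ 21 = 25
25 ^ 14 = 23
23 ^ 19 = 4
4 ^ 2 = 6
The nim-sum is 6 ≠ 0, so this is an N-position: the player to move can win.

Winning position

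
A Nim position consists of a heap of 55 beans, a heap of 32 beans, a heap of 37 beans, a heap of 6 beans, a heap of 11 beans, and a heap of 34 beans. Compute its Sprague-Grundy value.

Compute the nim-sum pairwise:
55 ⊕ 32 = 23
23 ⊕ 37 = 50
50 ⊕ 6 = 52
52 ⊕ 11 = 63
63 ⊕ 34 = 29

29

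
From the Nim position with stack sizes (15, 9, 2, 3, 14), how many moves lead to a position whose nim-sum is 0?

3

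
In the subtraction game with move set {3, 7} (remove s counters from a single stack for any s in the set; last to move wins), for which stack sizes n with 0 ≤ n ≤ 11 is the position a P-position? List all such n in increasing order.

0, 1, 2, 6, 10, 11

Grundy values for subtraction set {3, 7}:
g(0) = mex{} = 0
g(1) = mex{} = 0
g(2) = mex{} = 0
g(3) = mex{0} = 1
g(4) = mex{0} = 1
g(5) = mex{0} = 1
g(6) = mex{1} = 0
g(7) = mex{0,1} = 2
g(8) = mex{0,1} = 2
g(9) = mex{0} = 1
g(10) = mex{1,2} = 0
g(11) = mex{1,2} = 0
The P-positions (g = 0) in 0..11 are 0, 1, 2, 6, 10, 11.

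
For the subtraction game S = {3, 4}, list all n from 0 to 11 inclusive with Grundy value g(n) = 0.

0, 1, 2, 7, 8, 9

Grundy values for subtraction set {3, 4}:
g(0) = mex{} = 0
g(1) = mex{} = 0
g(2) = mex{} = 0
g(3) = mex{0} = 1
g(4) = mex{0} = 1
g(5) = mex{0} = 1
g(6) = mex{0,1} = 2
g(7) = mex{1} = 0
g(8) = mex{1} = 0
g(9) = mex{1,2} = 0
g(10) = mex{0,2} = 1
g(11) = mex{0} = 1
The P-positions (g = 0) in 0..11 are 0, 1, 2, 7, 8, 9.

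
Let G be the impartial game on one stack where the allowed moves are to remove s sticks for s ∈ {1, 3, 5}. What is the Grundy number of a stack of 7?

1

Grundy values for subtraction set {1, 3, 5}:
k:     0  1  2  3  4  5  6  7
g(k):  0  1  0  1  0  1  0  1
So g(7) = 1.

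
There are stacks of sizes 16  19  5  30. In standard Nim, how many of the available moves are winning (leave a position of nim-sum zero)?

3

In binary:
  10000  (16)
  10011  (19)
  00101  (5)
  11110  (30)
  -----
  11000  (24)
The overall nim-sum is X = 24. A stack of size p has a winning move iff p XOR X < p (reduce it to p XOR X).
  16: 16 XOR 24 = 8 < 16 — winning move (to 8).
  19: 19 XOR 24 = 11 < 19 — winning move (to 11).
  5: 5 XOR 24 = 29 ≥ 5 — no move.
  30: 30 XOR 24 = 6 < 30 — winning move (to 6).
That gives 3 winning moves.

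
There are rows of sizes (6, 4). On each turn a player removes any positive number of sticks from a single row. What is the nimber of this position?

Compute the nim-sum pairwise:
6 ^ 4 = 2

2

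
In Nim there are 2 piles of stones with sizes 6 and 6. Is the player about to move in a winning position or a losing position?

Compute the nim-sum pairwise:
6 ^ 6 = 0
The nim-sum is 0, so this is a P-position: the player to move is in a losing position under optimal play.

Losing position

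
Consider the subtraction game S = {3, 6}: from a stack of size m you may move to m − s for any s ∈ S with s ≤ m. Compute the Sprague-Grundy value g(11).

Grundy values for subtraction set {3, 6}:
g(0) = mex{} = 0
g(1) = mex{} = 0
g(2) = mex{} = 0
g(3) = mex{0} = 1
g(4) = mex{0} = 1
g(5) = mex{0} = 1
g(6) = mex{0,1} = 2
g(7) = mex{0,1} = 2
g(8) = mex{0,1} = 2
g(9) = mex{1,2} = 0
g(10) = mex{1,2} = 0
g(11) = mex{1,2} = 0
So g(11) = 0.

0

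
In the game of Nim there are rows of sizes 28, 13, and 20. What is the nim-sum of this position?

Write each in binary and XOR column by column:
  11100  (28)
  01101  (13)
  10100  (20)
  -----
  00101  (5)

5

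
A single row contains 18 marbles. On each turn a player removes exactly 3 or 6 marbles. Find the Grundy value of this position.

0

Compute g(0), g(1), … for moves {3, 6}:
k:     0  1  2  3  4  5  6  7  8  9 10 11 12 13 14 15 16 17 18
g(k):  0  0  0  1  1  1  2  2  2  0  0  0  1  1  1  2  2  2  0
So g(18) = 0.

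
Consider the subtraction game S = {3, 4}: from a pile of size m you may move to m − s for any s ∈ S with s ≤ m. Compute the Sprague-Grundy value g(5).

Build the Grundy sequence with g(k) = mex{g(k−s) : s ∈ {3, 4}, s ≤ k}:
g(0) = mex{} = 0
g(1) = mex{} = 0
g(2) = mex{} = 0
g(3) = mex{0} = 1
g(4) = mex{0} = 1
g(5) = mex{0} = 1
So g(5) = 1.

1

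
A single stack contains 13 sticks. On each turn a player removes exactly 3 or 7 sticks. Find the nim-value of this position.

1

Grundy values for subtraction set {3, 7}:
g(0) = mex{} = 0
g(1) = mex{} = 0
g(2) = mex{} = 0
g(3) = mex{0} = 1
g(4) = mex{0} = 1
g(5) = mex{0} = 1
g(6) = mex{1} = 0
g(7) = mex{0,1} = 2
g(8) = mex{0,1} = 2
g(9) = mex{0} = 1
g(10) = mex{1,2} = 0
g(11) = mex{1,2} = 0
g(12) = mex{1} = 0
g(13) = mex{0} = 1
So g(13) = 1.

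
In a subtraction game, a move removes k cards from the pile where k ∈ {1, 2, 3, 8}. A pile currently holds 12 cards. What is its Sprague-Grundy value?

Compute g(0), g(1), … for moves {1, 2, 3, 8}:
k:     0  1  2  3  4  5  6  7  8  9 10 11 12
g(k):  0  1  2  3  0  1  2  3  4  0  1  2  3
So g(12) = 3.

3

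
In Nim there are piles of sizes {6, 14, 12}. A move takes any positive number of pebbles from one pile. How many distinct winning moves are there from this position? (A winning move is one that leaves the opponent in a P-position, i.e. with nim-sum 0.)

3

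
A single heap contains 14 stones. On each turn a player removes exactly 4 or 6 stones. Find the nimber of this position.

Build the Grundy sequence with g(k) = mex{g(k−s) : s ∈ {4, 6}, s ≤ k}:
k:     0  1  2  3  4  5  6  7  8  9 10 11 12 13 14
g(k):  0  0  0  0  1  1  1  1  2  2  0  0  0  0  1
So g(14) = 1.

1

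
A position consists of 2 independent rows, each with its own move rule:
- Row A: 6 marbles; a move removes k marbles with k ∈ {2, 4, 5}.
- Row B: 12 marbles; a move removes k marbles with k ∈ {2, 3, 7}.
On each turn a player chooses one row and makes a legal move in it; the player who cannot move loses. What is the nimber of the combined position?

For row A, compute g(0), g(1), … with moves {2, 4, 5}:
g(0) = mex{} = 0
g(1) = mex{} = 0
g(2) = mex{0} = 1
g(3) = mex{0} = 1
g(4) = mex{0,1} = 2
g(5) = mex{0,1} = 2
g(6) = mex{0,1,2} = 3
So g(6) = 3.
Grundy values for row B (subtraction set {2, 3, 7}):
g(0) = mex{} = 0
g(1) = mex{} = 0
g(2) = mex{0} = 1
g(3) = mex{0} = 1
g(4) = mex{0,1} = 2
g(5) = mex{1} = 0
g(6) = mex{1,2} = 0
g(7) = mex{0,2} = 1
g(8) = mex{0} = 1
g(9) = mex{0,1} = 2
g(10) = mex{1} = 0
g(11) = mex{1,2} = 0
g(12) = mex{0,2} = 1
So g(12) = 1.
The value of a disjunctive sum is the nim-sum of the parts.
Combined value = 3 XOR 1 = 2.

2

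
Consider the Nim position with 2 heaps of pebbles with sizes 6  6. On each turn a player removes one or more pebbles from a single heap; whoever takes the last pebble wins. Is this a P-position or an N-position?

P-position

Bitwise XOR of the heap sizes:
  110  (6)
  110  (6)
  ---
  000  (0)
The nim-sum is 0, so this is a P-position: the player to move is in a losing position under optimal play.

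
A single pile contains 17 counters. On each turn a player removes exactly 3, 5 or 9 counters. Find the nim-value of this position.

1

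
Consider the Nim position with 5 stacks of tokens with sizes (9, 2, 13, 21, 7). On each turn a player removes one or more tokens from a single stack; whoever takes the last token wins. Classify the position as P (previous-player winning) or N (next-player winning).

N-position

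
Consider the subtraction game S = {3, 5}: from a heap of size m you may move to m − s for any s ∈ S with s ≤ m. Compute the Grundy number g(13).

Build the Grundy sequence with g(k) = mex{g(k−s) : s ∈ {3, 5}, s ≤ k}:
g(0) = mex{} = 0
g(1) = mex{} = 0
g(2) = mex{} = 0
g(3) = mex{0} = 1
g(4) = mex{0} = 1
g(5) = mex{0} = 1
g(6) = mex{0,1} = 2
g(7) = mex{0,1} = 2
g(8) = mex{1} = 0
g(9) = mex{1,2} = 0
g(10) = mex{1,2} = 0
g(11) = mex{0,2} = 1
g(12) = mex{0,2} = 1
g(13) = mex{0} = 1
So g(13) = 1.

1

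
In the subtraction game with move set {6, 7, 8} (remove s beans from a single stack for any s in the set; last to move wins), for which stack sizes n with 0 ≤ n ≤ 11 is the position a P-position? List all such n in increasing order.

0, 1, 2, 3, 4, 5

Grundy values for subtraction set {6, 7, 8}:
g(0) = mex{} = 0
g(1) = mex{} = 0
g(2) = mex{} = 0
g(3) = mex{} = 0
g(4) = mex{} = 0
g(5) = mex{} = 0
g(6) = mex{0} = 1
g(7) = mex{0} = 1
g(8) = mex{0} = 1
g(9) = mex{0} = 1
g(10) = mex{0} = 1
g(11) = mex{0} = 1
The P-positions (g = 0) in 0..11 are 0, 1, 2, 3, 4, 5.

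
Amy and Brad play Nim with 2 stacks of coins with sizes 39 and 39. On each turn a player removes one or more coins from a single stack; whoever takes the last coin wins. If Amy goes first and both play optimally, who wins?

In binary:
  100111  (39)
  100111  (39)
  ------
  000000  (0)
The nim-sum is 0, so this is a P-position: the player to move is in a losing position under optimal play; Amy is about to move from it and so loses — Brad wins.

Brad wins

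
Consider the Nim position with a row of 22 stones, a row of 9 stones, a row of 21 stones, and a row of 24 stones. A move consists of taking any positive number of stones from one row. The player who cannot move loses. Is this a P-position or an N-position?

N-position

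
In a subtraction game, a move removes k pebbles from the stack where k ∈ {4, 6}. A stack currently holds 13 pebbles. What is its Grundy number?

0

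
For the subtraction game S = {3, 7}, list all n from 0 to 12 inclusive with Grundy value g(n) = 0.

0, 1, 2, 6, 10, 11, 12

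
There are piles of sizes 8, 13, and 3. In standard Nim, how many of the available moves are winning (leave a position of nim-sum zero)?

1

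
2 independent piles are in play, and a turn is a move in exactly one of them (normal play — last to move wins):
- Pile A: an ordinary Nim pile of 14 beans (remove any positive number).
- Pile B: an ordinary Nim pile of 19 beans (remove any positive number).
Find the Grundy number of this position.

29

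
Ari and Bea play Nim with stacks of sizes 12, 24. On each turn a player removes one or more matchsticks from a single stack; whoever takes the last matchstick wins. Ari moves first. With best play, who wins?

Ari wins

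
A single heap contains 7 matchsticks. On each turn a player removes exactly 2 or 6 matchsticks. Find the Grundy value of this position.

Grundy values for subtraction set {2, 6}:
g(0) = mex{} = 0
g(1) = mex{} = 0
g(2) = mex{0} = 1
g(3) = mex{0} = 1
g(4) = mex{1} = 0
g(5) = mex{1} = 0
g(6) = mex{0} = 1
g(7) = mex{0} = 1
So g(7) = 1.

1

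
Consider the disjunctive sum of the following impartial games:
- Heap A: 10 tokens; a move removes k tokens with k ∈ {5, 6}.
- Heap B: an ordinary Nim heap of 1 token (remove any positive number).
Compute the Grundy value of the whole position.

3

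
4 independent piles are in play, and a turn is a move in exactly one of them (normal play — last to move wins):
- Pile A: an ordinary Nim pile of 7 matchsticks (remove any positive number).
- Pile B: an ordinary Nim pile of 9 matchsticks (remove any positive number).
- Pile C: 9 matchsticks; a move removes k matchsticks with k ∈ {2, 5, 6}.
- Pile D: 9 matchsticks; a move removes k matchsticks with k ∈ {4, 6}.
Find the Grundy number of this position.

Pile A is a plain Nim pile of size 7, so its Grundy value is 7.
Pile B is a plain Nim pile of size 9, so its Grundy value is 9.
Grundy values for pile C (subtraction set {2, 5, 6}):
g(0) = mex{} = 0
g(1) = mex{} = 0
g(2) = mex{0} = 1
g(3) = mex{0} = 1
g(4) = mex{1} = 0
g(5) = mex{0,1} = 2
g(6) = mex{0} = 1
g(7) = mex{0,1,2} = 3
g(8) = mex{1} = 0
g(9) = mex{0,1,3} = 2
So g(9) = 2.
Grundy values for pile D (subtraction set {4, 6}):
g(0) = mex{} = 0
g(1) = mex{} = 0
g(2) = mex{} = 0
g(3) = mex{} = 0
g(4) = mex{0} = 1
g(5) = mex{0} = 1
g(6) = mex{0} = 1
g(7) = mex{0} = 1
g(8) = mex{0,1} = 2
g(9) = mex{0,1} = 2
So g(9) = 2.
By the Sprague-Grundy theorem, the Grundy value of a sum of independent games is the XOR of the component values.
Combined value = 7 ⊕ 9 ⊕ 2 ⊕ 2 = 14.

14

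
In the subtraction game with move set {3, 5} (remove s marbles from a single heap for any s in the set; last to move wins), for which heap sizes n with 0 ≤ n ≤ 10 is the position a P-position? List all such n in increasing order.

0, 1, 2, 8, 9, 10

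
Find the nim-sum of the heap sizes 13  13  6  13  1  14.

4

Compute the nim-sum pairwise:
13 ^ 13 = 0
0 ^ 6 = 6
6 ^ 13 = 11
11 ^ 1 = 10
10 ^ 14 = 4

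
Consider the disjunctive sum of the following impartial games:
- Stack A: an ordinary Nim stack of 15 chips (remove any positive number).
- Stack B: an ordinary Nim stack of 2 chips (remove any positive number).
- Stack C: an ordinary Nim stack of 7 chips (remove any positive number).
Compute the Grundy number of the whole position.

Stack A is a plain Nim stack of size 15, so its Grundy value is 15.
Stack B is a plain Nim stack of size 2, so its Grundy value is 2.
Stack C is a plain Nim stack of size 7, so its Grundy value is 7.
The value of a disjunctive sum is the nim-sum of the parts.
Combined value = 15 ⊕ 2 ⊕ 7 = 10.

10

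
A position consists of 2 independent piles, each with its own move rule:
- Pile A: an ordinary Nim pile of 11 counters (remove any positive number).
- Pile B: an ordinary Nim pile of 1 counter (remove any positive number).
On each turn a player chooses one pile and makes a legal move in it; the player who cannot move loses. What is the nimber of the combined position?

10

Pile A is a plain Nim pile of size 11, so its Grundy value is 11.
Pile B is a plain Nim pile of size 1, so its Grundy value is 1.
The value of a disjunctive sum is the nim-sum of the parts.
Combined value = 11 ⊕ 1 = 10.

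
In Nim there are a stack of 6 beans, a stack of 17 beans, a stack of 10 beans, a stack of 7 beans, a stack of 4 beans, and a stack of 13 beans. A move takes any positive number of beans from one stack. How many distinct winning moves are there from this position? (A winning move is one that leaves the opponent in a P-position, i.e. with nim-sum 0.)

Compute the nim-sum pairwise:
6 XOR 17 = 23
23 XOR 10 = 29
29 XOR 7 = 26
26 XOR 4 = 30
30 XOR 13 = 19
The overall nim-sum is X = 19. A stack of size p has a winning move iff p XOR X < p (reduce it to p XOR X).
  6: 6 XOR 19 = 21 ≥ 6 — no move.
  17: 17 XOR 19 = 2 < 17 — winning move (to 2).
  10: 10 XOR 19 = 25 ≥ 10 — no move.
  7: 7 XOR 19 = 20 ≥ 7 — no move.
  4: 4 XOR 19 = 23 ≥ 4 — no move.
  13: 13 XOR 19 = 30 ≥ 13 — no move.
That gives 1 winning move.

1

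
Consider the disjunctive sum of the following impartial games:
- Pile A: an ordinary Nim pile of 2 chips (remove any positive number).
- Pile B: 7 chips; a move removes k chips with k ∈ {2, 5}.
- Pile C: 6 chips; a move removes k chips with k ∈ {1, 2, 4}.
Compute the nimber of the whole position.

2

Pile A is a plain Nim pile of size 2, so its Grundy value is 2.
Build the Grundy sequence for pile B with g(k) = mex{g(k−s) : s ∈ {2, 5}, s ≤ k}:
g(0) = mex{} = 0
g(1) = mex{} = 0
g(2) = mex{0} = 1
g(3) = mex{0} = 1
g(4) = mex{1} = 0
g(5) = mex{0,1} = 2
g(6) = mex{0} = 1
g(7) = mex{1,2} = 0
So g(7) = 0.
Build the Grundy sequence for pile C with g(k) = mex{g(k−s) : s ∈ {1, 2, 4}, s ≤ k}:
g(0) = mex{} = 0
g(1) = mex{0} = 1
g(2) = mex{0,1} = 2
g(3) = mex{1,2} = 0
g(4) = mex{0,2} = 1
g(5) = mex{0,1} = 2
g(6) = mex{1,2} = 0
So g(6) = 0.
The value of a disjunctive sum is the nim-sum of the parts.
Combined value = 2 XOR 0 XOR 0 = 2.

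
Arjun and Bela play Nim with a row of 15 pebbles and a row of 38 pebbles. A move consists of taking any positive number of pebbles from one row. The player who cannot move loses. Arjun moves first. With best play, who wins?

Arjun wins

Write each in binary and XOR column by column:
  001111  (15)
  100110  (38)
  ------
  101001  (41)
The nim-sum is 41 ≠ 0, so this is an N-position: the player to move can win; Arjun has a winning move.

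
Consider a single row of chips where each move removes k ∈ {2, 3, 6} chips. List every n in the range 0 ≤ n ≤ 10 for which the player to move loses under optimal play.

Build the Grundy sequence with g(k) = mex{g(k−s) : s ∈ {2, 3, 6}, s ≤ k}:
k:     0  1  2  3  4  5  6  7  8  9 10
g(k):  0  0  1  1  2  0  3  1  2  0  0
The P-positions (g = 0) in 0..10 are 0, 1, 5, 9, 10.

0, 1, 5, 9, 10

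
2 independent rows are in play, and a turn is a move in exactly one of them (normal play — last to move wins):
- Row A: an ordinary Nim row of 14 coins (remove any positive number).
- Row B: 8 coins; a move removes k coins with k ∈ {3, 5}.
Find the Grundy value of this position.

Row A is a plain Nim row of size 14, so its Grundy value is 14.
Grundy values for row B (subtraction set {3, 5}):
g(0) = mex{} = 0
g(1) = mex{} = 0
g(2) = mex{} = 0
g(3) = mex{0} = 1
g(4) = mex{0} = 1
g(5) = mex{0} = 1
g(6) = mex{0,1} = 2
g(7) = mex{0,1} = 2
g(8) = mex{1} = 0
So g(8) = 0.
The value of a disjunctive sum is the nim-sum of the parts.
Combined value = 14 ⊕ 0 = 14.

14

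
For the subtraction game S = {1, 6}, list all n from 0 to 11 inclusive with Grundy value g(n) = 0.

Grundy values for subtraction set {1, 6}:
g(0) = mex{} = 0
g(1) = mex{0} = 1
g(2) = mex{1} = 0
g(3) = mex{0} = 1
g(4) = mex{1} = 0
g(5) = mex{0} = 1
g(6) = mex{0,1} = 2
g(7) = mex{1,2} = 0
g(8) = mex{0} = 1
g(9) = mex{1} = 0
g(10) = mex{0} = 1
g(11) = mex{1} = 0
The P-positions (g = 0) in 0..11 are 0, 2, 4, 7, 9, 11.

0, 2, 4, 7, 9, 11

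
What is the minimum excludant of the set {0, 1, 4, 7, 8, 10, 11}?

2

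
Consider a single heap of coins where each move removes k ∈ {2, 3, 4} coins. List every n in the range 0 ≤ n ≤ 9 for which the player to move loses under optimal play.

0, 1, 6, 7

Grundy values for subtraction set {2, 3, 4}:
k:     0  1  2  3  4  5  6  7  8  9
g(k):  0  0  1  1  2  2  0  0  1  1
The P-positions (g = 0) in 0..9 are 0, 1, 6, 7.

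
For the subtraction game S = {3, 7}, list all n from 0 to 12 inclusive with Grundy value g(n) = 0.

Build the Grundy sequence with g(k) = mex{g(k−s) : s ∈ {3, 7}, s ≤ k}:
g(0) = mex{} = 0
g(1) = mex{} = 0
g(2) = mex{} = 0
g(3) = mex{0} = 1
g(4) = mex{0} = 1
g(5) = mex{0} = 1
g(6) = mex{1} = 0
g(7) = mex{0,1} = 2
g(8) = mex{0,1} = 2
g(9) = mex{0} = 1
g(10) = mex{1,2} = 0
g(11) = mex{1,2} = 0
g(12) = mex{1} = 0
The P-positions (g = 0) in 0..12 are 0, 1, 2, 6, 10, 11, 12.

0, 1, 2, 6, 10, 11, 12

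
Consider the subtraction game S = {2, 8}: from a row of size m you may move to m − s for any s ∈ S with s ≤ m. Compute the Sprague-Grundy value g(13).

1

Compute g(0), g(1), … for moves {2, 8}:
g(0) = mex{} = 0
g(1) = mex{} = 0
g(2) = mex{0} = 1
g(3) = mex{0} = 1
g(4) = mex{1} = 0
g(5) = mex{1} = 0
g(6) = mex{0} = 1
g(7) = mex{0} = 1
g(8) = mex{0,1} = 2
g(9) = mex{0,1} = 2
g(10) = mex{1,2} = 0
g(11) = mex{1,2} = 0
g(12) = mex{0} = 1
g(13) = mex{0} = 1
So g(13) = 1.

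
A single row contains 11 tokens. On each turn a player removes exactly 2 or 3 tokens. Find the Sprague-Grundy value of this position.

0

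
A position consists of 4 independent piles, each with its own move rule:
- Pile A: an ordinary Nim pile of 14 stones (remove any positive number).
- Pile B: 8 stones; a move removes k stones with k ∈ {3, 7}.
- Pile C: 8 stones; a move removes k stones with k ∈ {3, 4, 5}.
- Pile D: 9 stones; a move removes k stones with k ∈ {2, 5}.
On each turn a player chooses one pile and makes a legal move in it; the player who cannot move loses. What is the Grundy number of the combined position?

Pile A is a plain Nim pile of size 14, so its Grundy value is 14.
Build the Grundy sequence for pile B with g(k) = mex{g(k−s) : s ∈ {3, 7}, s ≤ k}:
g(0) = mex{} = 0
g(1) = mex{} = 0
g(2) = mex{} = 0
g(3) = mex{0} = 1
g(4) = mex{0} = 1
g(5) = mex{0} = 1
g(6) = mex{1} = 0
g(7) = mex{0,1} = 2
g(8) = mex{0,1} = 2
So g(8) = 2.
For pile C, compute g(0), g(1), … with moves {3, 4, 5}:
g(0) = mex{} = 0
g(1) = mex{} = 0
g(2) = mex{} = 0
g(3) = mex{0} = 1
g(4) = mex{0} = 1
g(5) = mex{0} = 1
g(6) = mex{0,1} = 2
g(7) = mex{0,1} = 2
g(8) = mex{1} = 0
So g(8) = 0.
For pile D, compute g(0), g(1), … with moves {2, 5}:
g(0) = mex{} = 0
g(1) = mex{} = 0
g(2) = mex{0} = 1
g(3) = mex{0} = 1
g(4) = mex{1} = 0
g(5) = mex{0,1} = 2
g(6) = mex{0} = 1
g(7) = mex{1,2} = 0
g(8) = mex{1} = 0
g(9) = mex{0} = 1
So g(9) = 1.
By the Sprague-Grundy theorem, the Grundy value of a sum of independent games is the XOR of the component values.
Combined value = 14 XOR 2 XOR 0 XOR 1 = 13.

13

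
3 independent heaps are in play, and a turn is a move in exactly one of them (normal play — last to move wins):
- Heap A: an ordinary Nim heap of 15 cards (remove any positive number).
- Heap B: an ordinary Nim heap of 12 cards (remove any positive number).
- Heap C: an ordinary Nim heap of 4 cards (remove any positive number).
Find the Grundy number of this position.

7

Heap A is a plain Nim heap of size 15, so its Grundy value is 15.
Heap B is a plain Nim heap of size 12, so its Grundy value is 12.
Heap C is a plain Nim heap of size 4, so its Grundy value is 4.
By the Sprague-Grundy theorem, the Grundy value of a sum of independent games is the XOR of the component values.
Combined value = 15 XOR 12 XOR 4 = 7.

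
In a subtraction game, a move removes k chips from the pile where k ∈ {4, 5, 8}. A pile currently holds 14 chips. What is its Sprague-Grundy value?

0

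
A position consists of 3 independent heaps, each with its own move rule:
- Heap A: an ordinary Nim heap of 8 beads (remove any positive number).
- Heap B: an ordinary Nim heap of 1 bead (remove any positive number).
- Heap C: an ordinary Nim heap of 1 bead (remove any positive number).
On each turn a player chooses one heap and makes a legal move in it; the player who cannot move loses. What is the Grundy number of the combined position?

8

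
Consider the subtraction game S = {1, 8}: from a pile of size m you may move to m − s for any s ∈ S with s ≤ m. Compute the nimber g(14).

Compute g(0), g(1), … for moves {1, 8}:
g(0) = mex{} = 0
g(1) = mex{0} = 1
g(2) = mex{1} = 0
g(3) = mex{0} = 1
g(4) = mex{1} = 0
g(5) = mex{0} = 1
g(6) = mex{1} = 0
g(7) = mex{0} = 1
g(8) = mex{0,1} = 2
g(9) = mex{1,2} = 0
g(10) = mex{0} = 1
g(11) = mex{1} = 0
g(12) = mex{0} = 1
g(13) = mex{1} = 0
g(14) = mex{0} = 1
So g(14) = 1.

1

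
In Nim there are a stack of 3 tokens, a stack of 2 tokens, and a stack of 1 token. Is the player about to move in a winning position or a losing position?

Nim-sum: 3 ⊕ 2 ⊕ 1 = 0.
The nim-sum is 0, so this is a P-position: the player to move is in a losing position under optimal play.

Losing position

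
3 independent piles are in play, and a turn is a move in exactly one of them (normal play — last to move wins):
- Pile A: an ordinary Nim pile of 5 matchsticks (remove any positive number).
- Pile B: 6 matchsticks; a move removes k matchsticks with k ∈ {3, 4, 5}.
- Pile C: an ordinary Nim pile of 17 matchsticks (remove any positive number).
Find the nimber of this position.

22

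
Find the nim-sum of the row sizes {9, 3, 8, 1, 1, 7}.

Nim-sum: 9 ^ 3 ^ 8 ^ 1 ^ 1 ^ 7 = 5.

5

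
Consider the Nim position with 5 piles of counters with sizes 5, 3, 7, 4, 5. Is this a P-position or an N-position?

P-position

Nim-sum: 5 XOR 3 XOR 7 XOR 4 XOR 5 = 0.
The nim-sum is 0, so this is a P-position: the player to move is in a losing position under optimal play.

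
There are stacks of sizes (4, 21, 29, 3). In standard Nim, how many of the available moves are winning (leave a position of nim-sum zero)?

1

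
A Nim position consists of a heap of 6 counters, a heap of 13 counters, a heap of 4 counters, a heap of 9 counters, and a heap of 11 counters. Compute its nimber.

Bitwise XOR of the heap sizes:
  0110  (6)
  1101  (13)
  0100  (4)
  1001  (9)
  1011  (11)
  ----
  1101  (13)

13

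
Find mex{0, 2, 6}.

0 is in the set but 1 is not, so the mex is 1.

1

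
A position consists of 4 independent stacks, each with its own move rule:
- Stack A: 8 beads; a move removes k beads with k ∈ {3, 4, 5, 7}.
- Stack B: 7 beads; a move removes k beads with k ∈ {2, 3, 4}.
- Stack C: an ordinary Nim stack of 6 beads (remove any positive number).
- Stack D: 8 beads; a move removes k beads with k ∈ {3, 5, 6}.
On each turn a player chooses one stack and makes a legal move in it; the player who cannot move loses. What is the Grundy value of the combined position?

6

Build the Grundy sequence for stack A with g(k) = mex{g(k−s) : s ∈ {3, 4, 5, 7}, s ≤ k}:
g(0) = mex{} = 0
g(1) = mex{} = 0
g(2) = mex{} = 0
g(3) = mex{0} = 1
g(4) = mex{0} = 1
g(5) = mex{0} = 1
g(6) = mex{0,1} = 2
g(7) = mex{0,1} = 2
g(8) = mex{0,1} = 2
So g(8) = 2.
Grundy values for stack B (subtraction set {2, 3, 4}):
g(0) = mex{} = 0
g(1) = mex{} = 0
g(2) = mex{0} = 1
g(3) = mex{0} = 1
g(4) = mex{0,1} = 2
g(5) = mex{0,1} = 2
g(6) = mex{1,2} = 0
g(7) = mex{1,2} = 0
So g(7) = 0.
Stack C is a plain Nim stack of size 6, so its Grundy value is 6.
For stack D, compute g(0), g(1), … with moves {3, 5, 6}:
g(0) = mex{} = 0
g(1) = mex{} = 0
g(2) = mex{} = 0
g(3) = mex{0} = 1
g(4) = mex{0} = 1
g(5) = mex{0} = 1
g(6) = mex{0,1} = 2
g(7) = mex{0,1} = 2
g(8) = mex{0,1} = 2
So g(8) = 2.
By the Sprague-Grundy theorem, the Grundy value of a sum of independent games is the XOR of the component values.
Combined value = 2 ⊕ 0 ⊕ 6 ⊕ 2 = 6.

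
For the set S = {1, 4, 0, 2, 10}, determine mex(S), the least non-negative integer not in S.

3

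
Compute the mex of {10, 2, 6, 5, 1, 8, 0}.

3

The values 0, 1, 2 are all present; 3 is the first non-negative integer missing from the set.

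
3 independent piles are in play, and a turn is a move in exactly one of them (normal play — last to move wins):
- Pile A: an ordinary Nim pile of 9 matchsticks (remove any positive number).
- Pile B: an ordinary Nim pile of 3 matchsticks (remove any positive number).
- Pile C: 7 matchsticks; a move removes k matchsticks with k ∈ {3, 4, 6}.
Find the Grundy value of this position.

8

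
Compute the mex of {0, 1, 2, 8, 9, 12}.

3

The values 0, 1, 2 are all present; 3 is the first non-negative integer missing from the set.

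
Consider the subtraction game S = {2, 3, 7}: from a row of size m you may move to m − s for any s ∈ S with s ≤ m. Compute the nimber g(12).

1

Grundy values for subtraction set {2, 3, 7}:
g(0) = mex{} = 0
g(1) = mex{} = 0
g(2) = mex{0} = 1
g(3) = mex{0} = 1
g(4) = mex{0,1} = 2
g(5) = mex{1} = 0
g(6) = mex{1,2} = 0
g(7) = mex{0,2} = 1
g(8) = mex{0} = 1
g(9) = mex{0,1} = 2
g(10) = mex{1} = 0
g(11) = mex{1,2} = 0
g(12) = mex{0,2} = 1
So g(12) = 1.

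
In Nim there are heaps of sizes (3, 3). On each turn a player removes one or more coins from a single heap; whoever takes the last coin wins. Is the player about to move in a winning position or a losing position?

Losing position

In binary:
  11  (3)
  11  (3)
  --
  00  (0)
The nim-sum is 0, so this is a P-position: the player to move is in a losing position under optimal play.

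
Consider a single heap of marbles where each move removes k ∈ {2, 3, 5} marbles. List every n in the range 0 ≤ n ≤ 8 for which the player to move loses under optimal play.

0, 1, 7, 8

Build the Grundy sequence with g(k) = mex{g(k−s) : s ∈ {2, 3, 5}, s ≤ k}:
g(0) = mex{} = 0
g(1) = mex{} = 0
g(2) = mex{0} = 1
g(3) = mex{0} = 1
g(4) = mex{0,1} = 2
g(5) = mex{0,1} = 2
g(6) = mex{0,1,2} = 3
g(7) = mex{1,2} = 0
g(8) = mex{1,2,3} = 0
The P-positions (g = 0) in 0..8 are 0, 1, 7, 8.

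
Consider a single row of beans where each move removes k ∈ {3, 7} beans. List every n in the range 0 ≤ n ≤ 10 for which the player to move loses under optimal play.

0, 1, 2, 6, 10

Grundy values for subtraction set {3, 7}:
g(0) = mex{} = 0
g(1) = mex{} = 0
g(2) = mex{} = 0
g(3) = mex{0} = 1
g(4) = mex{0} = 1
g(5) = mex{0} = 1
g(6) = mex{1} = 0
g(7) = mex{0,1} = 2
g(8) = mex{0,1} = 2
g(9) = mex{0} = 1
g(10) = mex{1,2} = 0
The P-positions (g = 0) in 0..10 are 0, 1, 2, 6, 10.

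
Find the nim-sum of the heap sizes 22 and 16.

Nim-sum: 22 XOR 16 = 6.

6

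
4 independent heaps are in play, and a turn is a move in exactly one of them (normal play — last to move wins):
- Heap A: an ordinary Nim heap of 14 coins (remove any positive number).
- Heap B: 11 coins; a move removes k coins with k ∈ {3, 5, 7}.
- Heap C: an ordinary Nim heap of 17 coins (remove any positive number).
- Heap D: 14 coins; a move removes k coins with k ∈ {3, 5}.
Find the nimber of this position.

29

Heap A is a plain Nim heap of size 14, so its Grundy value is 14.
Grundy values for heap B (subtraction set {3, 5, 7}):
k:     0  1  2  3  4  5  6  7  8  9 10 11
g(k):  0  0  0  1  1  1  2  2  2  3  0  0
So g(11) = 0.
Heap C is a plain Nim heap of size 17, so its Grundy value is 17.
Grundy values for heap D (subtraction set {3, 5}):
k:     0  1  2  3  4  5  6  7  8  9 10 11 12 13 14
g(k):  0  0  0  1  1  1  2  2  0  0  0  1  1  1  2
So g(14) = 2.
The value of a disjunctive sum is the nim-sum of the parts.
Combined value = 14 XOR 0 XOR 17 XOR 2 = 29.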